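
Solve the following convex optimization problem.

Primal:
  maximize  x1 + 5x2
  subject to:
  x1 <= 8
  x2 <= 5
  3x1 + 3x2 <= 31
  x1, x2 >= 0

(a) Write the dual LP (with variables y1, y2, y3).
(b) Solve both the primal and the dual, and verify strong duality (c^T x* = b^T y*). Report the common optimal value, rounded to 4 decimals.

The standard primal-dual pair for 'max c^T x s.t. A x <= b, x >= 0' is:
  Dual:  min b^T y  s.t.  A^T y >= c,  y >= 0.

So the dual LP is:
  minimize  8y1 + 5y2 + 31y3
  subject to:
    y1 + 3y3 >= 1
    y2 + 3y3 >= 5
    y1, y2, y3 >= 0

Solving the primal: x* = (5.3333, 5).
  primal value c^T x* = 30.3333.
Solving the dual: y* = (0, 4, 0.3333).
  dual value b^T y* = 30.3333.
Strong duality: c^T x* = b^T y*. Confirmed.

30.3333


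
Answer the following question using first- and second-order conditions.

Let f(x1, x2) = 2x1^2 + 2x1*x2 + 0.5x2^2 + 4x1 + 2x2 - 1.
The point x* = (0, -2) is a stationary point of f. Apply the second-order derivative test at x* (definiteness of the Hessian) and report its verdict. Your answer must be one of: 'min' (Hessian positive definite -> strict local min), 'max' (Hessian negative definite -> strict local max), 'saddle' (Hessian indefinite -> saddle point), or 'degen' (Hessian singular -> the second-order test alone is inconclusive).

Compute the Hessian H = grad^2 f:
  H = [[4, 2], [2, 1]]
Verify stationarity: grad f(x*) = H x* + g = (0, 0).
Eigenvalues of H: 0, 5.
H has a zero eigenvalue (singular; positive semidefinite but not definite), so H is neither positive definite, negative definite, nor indefinite. The second-order test alone is inconclusive -> degen.
(Indeed, f is constant along the null direction of H through x*, so x* is not a strict local extremum.)

degen


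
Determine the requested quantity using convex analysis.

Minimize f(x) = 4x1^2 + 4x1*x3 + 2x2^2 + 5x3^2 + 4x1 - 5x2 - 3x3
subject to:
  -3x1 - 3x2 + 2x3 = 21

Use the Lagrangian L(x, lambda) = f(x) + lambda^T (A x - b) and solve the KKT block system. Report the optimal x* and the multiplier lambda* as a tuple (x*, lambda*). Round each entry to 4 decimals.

Form the Lagrangian:
  L(x, lambda) = (1/2) x^T Q x + c^T x + lambda^T (A x - b)
Stationarity (grad_x L = 0): Q x + c + A^T lambda = 0.
Primal feasibility: A x = b.

This gives the KKT block system:
  [ Q   A^T ] [ x     ]   [-c ]
  [ A    0  ] [ lambda ] = [ b ]

Solving the linear system:
  x*      = (-3.3615, -1.9697, 2.5032)
  lambda* = (-4.293)
  f(x*)   = 39.5231

x* = (-3.3615, -1.9697, 2.5032), lambda* = (-4.293)


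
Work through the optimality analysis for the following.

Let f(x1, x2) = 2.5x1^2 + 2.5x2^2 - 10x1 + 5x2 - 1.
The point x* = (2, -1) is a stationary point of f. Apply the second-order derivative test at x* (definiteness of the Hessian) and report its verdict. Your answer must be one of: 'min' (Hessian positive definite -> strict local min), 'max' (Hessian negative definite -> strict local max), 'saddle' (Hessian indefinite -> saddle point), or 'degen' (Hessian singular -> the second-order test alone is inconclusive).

Compute the Hessian H = grad^2 f:
  H = [[5, 0], [0, 5]]
Verify stationarity: grad f(x*) = H x* + g = (0, 0).
Eigenvalues of H: 5, 5.
Both eigenvalues > 0, so H is positive definite -> x* is a strict local min.

min


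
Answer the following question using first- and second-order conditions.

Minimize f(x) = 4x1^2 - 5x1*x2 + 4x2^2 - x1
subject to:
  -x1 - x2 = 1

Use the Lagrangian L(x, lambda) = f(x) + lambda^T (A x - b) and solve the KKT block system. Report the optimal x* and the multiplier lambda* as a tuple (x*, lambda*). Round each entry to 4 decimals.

Form the Lagrangian:
  L(x, lambda) = (1/2) x^T Q x + c^T x + lambda^T (A x - b)
Stationarity (grad_x L = 0): Q x + c + A^T lambda = 0.
Primal feasibility: A x = b.

This gives the KKT block system:
  [ Q   A^T ] [ x     ]   [-c ]
  [ A    0  ] [ lambda ] = [ b ]

Solving the linear system:
  x*      = (-0.4615, -0.5385)
  lambda* = (-2)
  f(x*)   = 1.2308

x* = (-0.4615, -0.5385), lambda* = (-2)


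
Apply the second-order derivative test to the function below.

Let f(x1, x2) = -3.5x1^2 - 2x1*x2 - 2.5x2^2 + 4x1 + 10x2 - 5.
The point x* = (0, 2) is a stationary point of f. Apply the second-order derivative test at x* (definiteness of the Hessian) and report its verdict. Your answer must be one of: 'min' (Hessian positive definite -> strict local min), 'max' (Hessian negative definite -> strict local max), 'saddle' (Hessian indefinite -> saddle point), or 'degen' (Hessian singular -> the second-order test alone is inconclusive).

Compute the Hessian H = grad^2 f:
  H = [[-7, -2], [-2, -5]]
Verify stationarity: grad f(x*) = H x* + g = (0, 0).
Eigenvalues of H: -8.2361, -3.7639.
Both eigenvalues < 0, so H is negative definite -> x* is a strict local max.

max


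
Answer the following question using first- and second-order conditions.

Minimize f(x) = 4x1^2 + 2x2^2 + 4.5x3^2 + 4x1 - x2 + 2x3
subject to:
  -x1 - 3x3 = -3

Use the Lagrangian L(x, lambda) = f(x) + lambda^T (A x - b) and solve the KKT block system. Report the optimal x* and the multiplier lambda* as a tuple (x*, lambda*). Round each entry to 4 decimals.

Form the Lagrangian:
  L(x, lambda) = (1/2) x^T Q x + c^T x + lambda^T (A x - b)
Stationarity (grad_x L = 0): Q x + c + A^T lambda = 0.
Primal feasibility: A x = b.

This gives the KKT block system:
  [ Q   A^T ] [ x     ]   [-c ]
  [ A    0  ] [ lambda ] = [ b ]

Solving the linear system:
  x*      = (-0.037, 0.25, 1.0123)
  lambda* = (3.7037)
  f(x*)   = 6.3688

x* = (-0.037, 0.25, 1.0123), lambda* = (3.7037)


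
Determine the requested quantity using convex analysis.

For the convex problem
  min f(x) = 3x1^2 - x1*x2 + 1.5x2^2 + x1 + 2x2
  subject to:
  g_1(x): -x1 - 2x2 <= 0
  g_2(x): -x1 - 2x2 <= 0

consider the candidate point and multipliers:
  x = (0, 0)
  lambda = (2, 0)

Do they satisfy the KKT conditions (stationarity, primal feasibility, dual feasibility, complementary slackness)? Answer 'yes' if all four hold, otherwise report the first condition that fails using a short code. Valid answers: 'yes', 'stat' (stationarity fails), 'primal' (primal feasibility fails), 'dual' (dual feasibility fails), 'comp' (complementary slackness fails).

Gradient of f: grad f(x) = Q x + c = (1, 2)
Constraint values g_i(x) = a_i^T x - b_i:
  g_1((0, 0)) = 0
  g_2((0, 0)) = 0
Stationarity residual: grad f(x) + sum_i lambda_i a_i = (-1, -2)
  -> stationarity FAILS
Primal feasibility (all g_i <= 0): OK
Dual feasibility (all lambda_i >= 0): OK
Complementary slackness (lambda_i * g_i(x) = 0 for all i): OK

Verdict: the first failing condition is stationarity -> stat.

stat


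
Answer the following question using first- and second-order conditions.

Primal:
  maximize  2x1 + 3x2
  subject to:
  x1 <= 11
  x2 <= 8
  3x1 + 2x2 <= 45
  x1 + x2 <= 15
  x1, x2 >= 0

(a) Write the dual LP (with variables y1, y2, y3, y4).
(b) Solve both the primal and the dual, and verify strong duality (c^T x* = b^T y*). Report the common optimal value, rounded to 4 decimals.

The standard primal-dual pair for 'max c^T x s.t. A x <= b, x >= 0' is:
  Dual:  min b^T y  s.t.  A^T y >= c,  y >= 0.

So the dual LP is:
  minimize  11y1 + 8y2 + 45y3 + 15y4
  subject to:
    y1 + 3y3 + y4 >= 2
    y2 + 2y3 + y4 >= 3
    y1, y2, y3, y4 >= 0

Solving the primal: x* = (7, 8).
  primal value c^T x* = 38.
Solving the dual: y* = (0, 1, 0, 2).
  dual value b^T y* = 38.
Strong duality: c^T x* = b^T y*. Confirmed.

38


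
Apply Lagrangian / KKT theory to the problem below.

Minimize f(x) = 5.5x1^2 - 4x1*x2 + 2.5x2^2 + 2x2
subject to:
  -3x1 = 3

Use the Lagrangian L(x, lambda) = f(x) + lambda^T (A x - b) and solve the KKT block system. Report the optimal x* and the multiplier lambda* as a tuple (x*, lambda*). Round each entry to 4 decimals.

Form the Lagrangian:
  L(x, lambda) = (1/2) x^T Q x + c^T x + lambda^T (A x - b)
Stationarity (grad_x L = 0): Q x + c + A^T lambda = 0.
Primal feasibility: A x = b.

This gives the KKT block system:
  [ Q   A^T ] [ x     ]   [-c ]
  [ A    0  ] [ lambda ] = [ b ]

Solving the linear system:
  x*      = (-1, -1.2)
  lambda* = (-2.0667)
  f(x*)   = 1.9

x* = (-1, -1.2), lambda* = (-2.0667)


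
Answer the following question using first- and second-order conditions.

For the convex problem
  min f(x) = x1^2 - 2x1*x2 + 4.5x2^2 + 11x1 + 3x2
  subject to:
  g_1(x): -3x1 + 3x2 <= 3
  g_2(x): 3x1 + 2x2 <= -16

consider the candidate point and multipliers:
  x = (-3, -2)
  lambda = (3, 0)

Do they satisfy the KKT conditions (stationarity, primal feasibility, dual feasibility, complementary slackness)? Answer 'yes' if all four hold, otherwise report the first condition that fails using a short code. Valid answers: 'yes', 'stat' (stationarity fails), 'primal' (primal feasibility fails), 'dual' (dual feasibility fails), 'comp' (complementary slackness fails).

Gradient of f: grad f(x) = Q x + c = (9, -9)
Constraint values g_i(x) = a_i^T x - b_i:
  g_1((-3, -2)) = 0
  g_2((-3, -2)) = 3
Stationarity residual: grad f(x) + sum_i lambda_i a_i = (0, 0)
  -> stationarity OK
Primal feasibility (all g_i <= 0): FAILS
Dual feasibility (all lambda_i >= 0): OK
Complementary slackness (lambda_i * g_i(x) = 0 for all i): OK

Verdict: the first failing condition is primal_feasibility -> primal.

primal


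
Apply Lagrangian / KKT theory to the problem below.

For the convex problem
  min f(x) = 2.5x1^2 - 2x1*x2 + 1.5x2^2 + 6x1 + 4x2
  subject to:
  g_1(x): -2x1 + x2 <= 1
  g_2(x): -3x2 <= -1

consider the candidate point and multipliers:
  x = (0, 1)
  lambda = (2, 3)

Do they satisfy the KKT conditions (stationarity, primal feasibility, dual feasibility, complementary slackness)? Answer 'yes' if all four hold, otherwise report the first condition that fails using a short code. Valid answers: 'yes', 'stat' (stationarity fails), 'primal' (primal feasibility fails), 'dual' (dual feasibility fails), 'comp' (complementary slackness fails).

Gradient of f: grad f(x) = Q x + c = (4, 7)
Constraint values g_i(x) = a_i^T x - b_i:
  g_1((0, 1)) = 0
  g_2((0, 1)) = -2
Stationarity residual: grad f(x) + sum_i lambda_i a_i = (0, 0)
  -> stationarity OK
Primal feasibility (all g_i <= 0): OK
Dual feasibility (all lambda_i >= 0): OK
Complementary slackness (lambda_i * g_i(x) = 0 for all i): FAILS

Verdict: the first failing condition is complementary_slackness -> comp.

comp


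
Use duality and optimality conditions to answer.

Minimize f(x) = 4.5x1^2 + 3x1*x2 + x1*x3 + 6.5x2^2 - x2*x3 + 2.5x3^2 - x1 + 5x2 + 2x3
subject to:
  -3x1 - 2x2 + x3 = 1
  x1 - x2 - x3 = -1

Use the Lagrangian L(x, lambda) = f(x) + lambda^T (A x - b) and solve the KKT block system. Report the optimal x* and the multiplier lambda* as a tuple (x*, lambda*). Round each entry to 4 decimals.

Form the Lagrangian:
  L(x, lambda) = (1/2) x^T Q x + c^T x + lambda^T (A x - b)
Stationarity (grad_x L = 0): Q x + c + A^T lambda = 0.
Primal feasibility: A x = b.

This gives the KKT block system:
  [ Q   A^T ] [ x     ]   [-c ]
  [ A    0  ] [ lambda ] = [ b ]

Solving the linear system:
  x*      = (-0.2978, 0.1985, 0.5037)
  lambda* = (0.7206, 4.7426)
  f(x*)   = 3.1599

x* = (-0.2978, 0.1985, 0.5037), lambda* = (0.7206, 4.7426)


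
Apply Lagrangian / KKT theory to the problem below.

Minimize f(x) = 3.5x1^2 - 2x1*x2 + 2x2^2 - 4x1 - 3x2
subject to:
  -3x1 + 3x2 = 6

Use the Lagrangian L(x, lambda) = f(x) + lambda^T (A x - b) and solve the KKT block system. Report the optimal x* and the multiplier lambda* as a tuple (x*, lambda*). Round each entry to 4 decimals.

Form the Lagrangian:
  L(x, lambda) = (1/2) x^T Q x + c^T x + lambda^T (A x - b)
Stationarity (grad_x L = 0): Q x + c + A^T lambda = 0.
Primal feasibility: A x = b.

This gives the KKT block system:
  [ Q   A^T ] [ x     ]   [-c ]
  [ A    0  ] [ lambda ] = [ b ]

Solving the linear system:
  x*      = (0.4286, 2.4286)
  lambda* = (-1.9524)
  f(x*)   = 1.3571

x* = (0.4286, 2.4286), lambda* = (-1.9524)


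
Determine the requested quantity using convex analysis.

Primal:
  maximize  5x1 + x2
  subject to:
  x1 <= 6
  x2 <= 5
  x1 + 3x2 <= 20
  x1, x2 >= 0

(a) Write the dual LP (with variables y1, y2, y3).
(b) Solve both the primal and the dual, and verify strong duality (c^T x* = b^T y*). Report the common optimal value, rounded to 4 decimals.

The standard primal-dual pair for 'max c^T x s.t. A x <= b, x >= 0' is:
  Dual:  min b^T y  s.t.  A^T y >= c,  y >= 0.

So the dual LP is:
  minimize  6y1 + 5y2 + 20y3
  subject to:
    y1 + y3 >= 5
    y2 + 3y3 >= 1
    y1, y2, y3 >= 0

Solving the primal: x* = (6, 4.6667).
  primal value c^T x* = 34.6667.
Solving the dual: y* = (4.6667, 0, 0.3333).
  dual value b^T y* = 34.6667.
Strong duality: c^T x* = b^T y*. Confirmed.

34.6667


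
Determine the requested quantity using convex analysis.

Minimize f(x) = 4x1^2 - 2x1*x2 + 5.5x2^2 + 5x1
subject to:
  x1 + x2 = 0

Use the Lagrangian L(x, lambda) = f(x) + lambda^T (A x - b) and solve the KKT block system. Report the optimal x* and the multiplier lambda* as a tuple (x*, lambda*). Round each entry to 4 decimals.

Form the Lagrangian:
  L(x, lambda) = (1/2) x^T Q x + c^T x + lambda^T (A x - b)
Stationarity (grad_x L = 0): Q x + c + A^T lambda = 0.
Primal feasibility: A x = b.

This gives the KKT block system:
  [ Q   A^T ] [ x     ]   [-c ]
  [ A    0  ] [ lambda ] = [ b ]

Solving the linear system:
  x*      = (-0.2174, 0.2174)
  lambda* = (-2.8261)
  f(x*)   = -0.5435

x* = (-0.2174, 0.2174), lambda* = (-2.8261)


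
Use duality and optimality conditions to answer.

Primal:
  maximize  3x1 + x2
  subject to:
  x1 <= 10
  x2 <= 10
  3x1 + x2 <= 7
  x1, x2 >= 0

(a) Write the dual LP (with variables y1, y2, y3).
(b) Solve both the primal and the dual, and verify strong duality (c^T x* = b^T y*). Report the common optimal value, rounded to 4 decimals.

The standard primal-dual pair for 'max c^T x s.t. A x <= b, x >= 0' is:
  Dual:  min b^T y  s.t.  A^T y >= c,  y >= 0.

So the dual LP is:
  minimize  10y1 + 10y2 + 7y3
  subject to:
    y1 + 3y3 >= 3
    y2 + y3 >= 1
    y1, y2, y3 >= 0

Solving the primal: x* = (2.3333, 0).
  primal value c^T x* = 7.
Solving the dual: y* = (0, 0, 1).
  dual value b^T y* = 7.
Strong duality: c^T x* = b^T y*. Confirmed.

7


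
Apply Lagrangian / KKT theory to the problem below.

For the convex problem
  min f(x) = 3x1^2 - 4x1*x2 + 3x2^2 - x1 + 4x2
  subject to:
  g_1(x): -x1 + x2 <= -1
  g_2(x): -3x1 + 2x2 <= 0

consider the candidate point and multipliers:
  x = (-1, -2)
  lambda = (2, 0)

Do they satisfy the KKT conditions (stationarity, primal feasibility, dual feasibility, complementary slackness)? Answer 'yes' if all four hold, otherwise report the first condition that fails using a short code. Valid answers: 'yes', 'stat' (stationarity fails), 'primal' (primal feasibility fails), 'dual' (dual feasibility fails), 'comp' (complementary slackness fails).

Gradient of f: grad f(x) = Q x + c = (1, -4)
Constraint values g_i(x) = a_i^T x - b_i:
  g_1((-1, -2)) = 0
  g_2((-1, -2)) = -1
Stationarity residual: grad f(x) + sum_i lambda_i a_i = (-1, -2)
  -> stationarity FAILS
Primal feasibility (all g_i <= 0): OK
Dual feasibility (all lambda_i >= 0): OK
Complementary slackness (lambda_i * g_i(x) = 0 for all i): OK

Verdict: the first failing condition is stationarity -> stat.

stat


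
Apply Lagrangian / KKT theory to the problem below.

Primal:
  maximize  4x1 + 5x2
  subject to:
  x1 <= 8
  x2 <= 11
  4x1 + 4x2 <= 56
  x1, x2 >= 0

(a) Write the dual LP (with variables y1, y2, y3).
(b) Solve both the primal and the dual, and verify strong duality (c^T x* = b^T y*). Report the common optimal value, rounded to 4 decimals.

The standard primal-dual pair for 'max c^T x s.t. A x <= b, x >= 0' is:
  Dual:  min b^T y  s.t.  A^T y >= c,  y >= 0.

So the dual LP is:
  minimize  8y1 + 11y2 + 56y3
  subject to:
    y1 + 4y3 >= 4
    y2 + 4y3 >= 5
    y1, y2, y3 >= 0

Solving the primal: x* = (3, 11).
  primal value c^T x* = 67.
Solving the dual: y* = (0, 1, 1).
  dual value b^T y* = 67.
Strong duality: c^T x* = b^T y*. Confirmed.

67


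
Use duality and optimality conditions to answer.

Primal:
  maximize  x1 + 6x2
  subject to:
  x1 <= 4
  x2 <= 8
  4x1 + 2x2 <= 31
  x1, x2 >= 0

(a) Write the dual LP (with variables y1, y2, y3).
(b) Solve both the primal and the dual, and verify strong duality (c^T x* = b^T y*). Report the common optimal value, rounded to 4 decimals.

The standard primal-dual pair for 'max c^T x s.t. A x <= b, x >= 0' is:
  Dual:  min b^T y  s.t.  A^T y >= c,  y >= 0.

So the dual LP is:
  minimize  4y1 + 8y2 + 31y3
  subject to:
    y1 + 4y3 >= 1
    y2 + 2y3 >= 6
    y1, y2, y3 >= 0

Solving the primal: x* = (3.75, 8).
  primal value c^T x* = 51.75.
Solving the dual: y* = (0, 5.5, 0.25).
  dual value b^T y* = 51.75.
Strong duality: c^T x* = b^T y*. Confirmed.

51.75


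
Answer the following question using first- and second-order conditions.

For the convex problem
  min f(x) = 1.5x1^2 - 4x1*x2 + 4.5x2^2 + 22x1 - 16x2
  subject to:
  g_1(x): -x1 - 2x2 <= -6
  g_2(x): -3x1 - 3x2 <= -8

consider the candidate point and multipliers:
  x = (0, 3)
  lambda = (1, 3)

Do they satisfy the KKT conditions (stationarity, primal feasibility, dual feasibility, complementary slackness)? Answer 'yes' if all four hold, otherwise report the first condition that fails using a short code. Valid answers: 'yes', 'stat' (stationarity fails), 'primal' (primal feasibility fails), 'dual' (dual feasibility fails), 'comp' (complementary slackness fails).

Gradient of f: grad f(x) = Q x + c = (10, 11)
Constraint values g_i(x) = a_i^T x - b_i:
  g_1((0, 3)) = 0
  g_2((0, 3)) = -1
Stationarity residual: grad f(x) + sum_i lambda_i a_i = (0, 0)
  -> stationarity OK
Primal feasibility (all g_i <= 0): OK
Dual feasibility (all lambda_i >= 0): OK
Complementary slackness (lambda_i * g_i(x) = 0 for all i): FAILS

Verdict: the first failing condition is complementary_slackness -> comp.

comp


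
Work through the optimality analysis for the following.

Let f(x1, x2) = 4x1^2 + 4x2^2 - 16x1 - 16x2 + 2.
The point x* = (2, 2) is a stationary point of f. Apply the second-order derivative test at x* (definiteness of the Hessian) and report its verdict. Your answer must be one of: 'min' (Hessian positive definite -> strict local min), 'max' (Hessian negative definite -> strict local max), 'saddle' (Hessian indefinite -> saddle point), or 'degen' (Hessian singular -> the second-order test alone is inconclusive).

Compute the Hessian H = grad^2 f:
  H = [[8, 0], [0, 8]]
Verify stationarity: grad f(x*) = H x* + g = (0, 0).
Eigenvalues of H: 8, 8.
Both eigenvalues > 0, so H is positive definite -> x* is a strict local min.

min


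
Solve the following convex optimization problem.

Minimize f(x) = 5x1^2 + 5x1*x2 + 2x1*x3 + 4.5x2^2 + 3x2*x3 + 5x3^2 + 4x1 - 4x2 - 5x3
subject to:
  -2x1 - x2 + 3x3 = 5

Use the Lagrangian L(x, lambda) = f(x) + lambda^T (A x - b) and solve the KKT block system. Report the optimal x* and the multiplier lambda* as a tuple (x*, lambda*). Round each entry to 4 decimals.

Form the Lagrangian:
  L(x, lambda) = (1/2) x^T Q x + c^T x + lambda^T (A x - b)
Stationarity (grad_x L = 0): Q x + c + A^T lambda = 0.
Primal feasibility: A x = b.

This gives the KKT block system:
  [ Q   A^T ] [ x     ]   [-c ]
  [ A    0  ] [ lambda ] = [ b ]

Solving the linear system:
  x*      = (-1.2305, 0.601, 1.0467)
  lambda* = (-1.603)
  f(x*)   = -2.2721

x* = (-1.2305, 0.601, 1.0467), lambda* = (-1.603)


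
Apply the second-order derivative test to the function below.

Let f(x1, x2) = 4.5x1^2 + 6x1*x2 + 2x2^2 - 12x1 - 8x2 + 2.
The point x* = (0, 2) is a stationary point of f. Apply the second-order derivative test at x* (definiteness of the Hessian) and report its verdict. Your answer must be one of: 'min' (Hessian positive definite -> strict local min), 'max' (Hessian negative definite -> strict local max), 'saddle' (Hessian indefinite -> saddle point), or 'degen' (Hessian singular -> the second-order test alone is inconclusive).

Compute the Hessian H = grad^2 f:
  H = [[9, 6], [6, 4]]
Verify stationarity: grad f(x*) = H x* + g = (0, 0).
Eigenvalues of H: 0, 13.
H has a zero eigenvalue (singular; positive semidefinite but not definite), so H is neither positive definite, negative definite, nor indefinite. The second-order test alone is inconclusive -> degen.
(Indeed, f is constant along the null direction of H through x*, so x* is not a strict local extremum.)

degen


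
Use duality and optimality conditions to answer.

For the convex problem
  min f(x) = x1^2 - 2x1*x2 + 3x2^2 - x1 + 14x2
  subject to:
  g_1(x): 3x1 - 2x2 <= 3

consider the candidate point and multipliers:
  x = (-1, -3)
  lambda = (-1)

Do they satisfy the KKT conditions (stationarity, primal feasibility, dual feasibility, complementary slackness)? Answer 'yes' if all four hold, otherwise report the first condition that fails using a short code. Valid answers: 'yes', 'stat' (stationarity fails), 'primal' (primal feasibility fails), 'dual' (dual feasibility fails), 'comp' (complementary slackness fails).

Gradient of f: grad f(x) = Q x + c = (3, -2)
Constraint values g_i(x) = a_i^T x - b_i:
  g_1((-1, -3)) = 0
Stationarity residual: grad f(x) + sum_i lambda_i a_i = (0, 0)
  -> stationarity OK
Primal feasibility (all g_i <= 0): OK
Dual feasibility (all lambda_i >= 0): FAILS
Complementary slackness (lambda_i * g_i(x) = 0 for all i): OK

Verdict: the first failing condition is dual_feasibility -> dual.

dual


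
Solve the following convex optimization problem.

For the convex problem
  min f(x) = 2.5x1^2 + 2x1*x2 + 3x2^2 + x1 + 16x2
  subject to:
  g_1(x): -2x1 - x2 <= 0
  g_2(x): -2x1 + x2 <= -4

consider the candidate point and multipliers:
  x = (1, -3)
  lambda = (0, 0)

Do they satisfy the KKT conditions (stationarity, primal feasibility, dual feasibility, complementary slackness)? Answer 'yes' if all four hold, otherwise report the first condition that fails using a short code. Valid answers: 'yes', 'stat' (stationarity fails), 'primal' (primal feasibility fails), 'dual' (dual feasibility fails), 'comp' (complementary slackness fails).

Gradient of f: grad f(x) = Q x + c = (0, 0)
Constraint values g_i(x) = a_i^T x - b_i:
  g_1((1, -3)) = 1
  g_2((1, -3)) = -1
Stationarity residual: grad f(x) + sum_i lambda_i a_i = (0, 0)
  -> stationarity OK
Primal feasibility (all g_i <= 0): FAILS
Dual feasibility (all lambda_i >= 0): OK
Complementary slackness (lambda_i * g_i(x) = 0 for all i): OK

Verdict: the first failing condition is primal_feasibility -> primal.

primal


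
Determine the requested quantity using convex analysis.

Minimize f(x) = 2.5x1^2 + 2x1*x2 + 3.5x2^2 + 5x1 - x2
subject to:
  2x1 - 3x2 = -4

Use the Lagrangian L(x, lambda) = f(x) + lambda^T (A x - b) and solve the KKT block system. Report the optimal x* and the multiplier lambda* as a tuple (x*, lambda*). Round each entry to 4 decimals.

Form the Lagrangian:
  L(x, lambda) = (1/2) x^T Q x + c^T x + lambda^T (A x - b)
Stationarity (grad_x L = 0): Q x + c + A^T lambda = 0.
Primal feasibility: A x = b.

This gives the KKT block system:
  [ Q   A^T ] [ x     ]   [-c ]
  [ A    0  ] [ lambda ] = [ b ]

Solving the linear system:
  x*      = (-1.2268, 0.5155)
  lambda* = (0.0515)
  f(x*)   = -3.2216

x* = (-1.2268, 0.5155), lambda* = (0.0515)


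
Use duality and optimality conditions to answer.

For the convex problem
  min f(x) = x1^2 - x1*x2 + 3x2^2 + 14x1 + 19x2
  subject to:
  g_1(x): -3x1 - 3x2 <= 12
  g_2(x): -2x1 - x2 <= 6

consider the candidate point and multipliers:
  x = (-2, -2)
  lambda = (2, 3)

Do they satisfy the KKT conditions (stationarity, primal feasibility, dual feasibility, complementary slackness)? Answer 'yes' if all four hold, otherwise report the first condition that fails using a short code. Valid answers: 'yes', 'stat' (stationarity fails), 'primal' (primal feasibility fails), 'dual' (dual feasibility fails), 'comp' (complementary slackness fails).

Gradient of f: grad f(x) = Q x + c = (12, 9)
Constraint values g_i(x) = a_i^T x - b_i:
  g_1((-2, -2)) = 0
  g_2((-2, -2)) = 0
Stationarity residual: grad f(x) + sum_i lambda_i a_i = (0, 0)
  -> stationarity OK
Primal feasibility (all g_i <= 0): OK
Dual feasibility (all lambda_i >= 0): OK
Complementary slackness (lambda_i * g_i(x) = 0 for all i): OK

Verdict: yes, KKT holds.

yes


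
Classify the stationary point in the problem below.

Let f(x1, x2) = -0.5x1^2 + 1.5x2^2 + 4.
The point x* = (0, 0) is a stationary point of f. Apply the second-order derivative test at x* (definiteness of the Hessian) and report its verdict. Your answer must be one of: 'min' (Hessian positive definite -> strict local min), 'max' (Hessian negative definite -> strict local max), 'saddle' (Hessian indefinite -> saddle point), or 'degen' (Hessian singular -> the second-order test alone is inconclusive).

Compute the Hessian H = grad^2 f:
  H = [[-1, 0], [0, 3]]
Verify stationarity: grad f(x*) = H x* + g = (0, 0).
Eigenvalues of H: -1, 3.
Eigenvalues have mixed signs, so H is indefinite -> x* is a saddle point.

saddle


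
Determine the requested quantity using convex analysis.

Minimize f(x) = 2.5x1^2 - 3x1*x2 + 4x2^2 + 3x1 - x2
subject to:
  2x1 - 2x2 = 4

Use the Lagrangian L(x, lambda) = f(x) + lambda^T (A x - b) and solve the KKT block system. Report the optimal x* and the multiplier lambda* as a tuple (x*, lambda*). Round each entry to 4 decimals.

Form the Lagrangian:
  L(x, lambda) = (1/2) x^T Q x + c^T x + lambda^T (A x - b)
Stationarity (grad_x L = 0): Q x + c + A^T lambda = 0.
Primal feasibility: A x = b.

This gives the KKT block system:
  [ Q   A^T ] [ x     ]   [-c ]
  [ A    0  ] [ lambda ] = [ b ]

Solving the linear system:
  x*      = (1.1429, -0.8571)
  lambda* = (-5.6429)
  f(x*)   = 13.4286

x* = (1.1429, -0.8571), lambda* = (-5.6429)


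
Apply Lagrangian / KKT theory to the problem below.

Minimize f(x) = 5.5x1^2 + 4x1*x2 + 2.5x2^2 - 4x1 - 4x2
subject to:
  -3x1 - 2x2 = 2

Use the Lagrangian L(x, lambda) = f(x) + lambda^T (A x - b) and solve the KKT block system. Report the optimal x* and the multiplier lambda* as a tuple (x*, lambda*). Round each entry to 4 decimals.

Form the Lagrangian:
  L(x, lambda) = (1/2) x^T Q x + c^T x + lambda^T (A x - b)
Stationarity (grad_x L = 0): Q x + c + A^T lambda = 0.
Primal feasibility: A x = b.

This gives the KKT block system:
  [ Q   A^T ] [ x     ]   [-c ]
  [ A    0  ] [ lambda ] = [ b ]

Solving the linear system:
  x*      = (-0.5366, -0.1951)
  lambda* = (-3.561)
  f(x*)   = 5.0244

x* = (-0.5366, -0.1951), lambda* = (-3.561)


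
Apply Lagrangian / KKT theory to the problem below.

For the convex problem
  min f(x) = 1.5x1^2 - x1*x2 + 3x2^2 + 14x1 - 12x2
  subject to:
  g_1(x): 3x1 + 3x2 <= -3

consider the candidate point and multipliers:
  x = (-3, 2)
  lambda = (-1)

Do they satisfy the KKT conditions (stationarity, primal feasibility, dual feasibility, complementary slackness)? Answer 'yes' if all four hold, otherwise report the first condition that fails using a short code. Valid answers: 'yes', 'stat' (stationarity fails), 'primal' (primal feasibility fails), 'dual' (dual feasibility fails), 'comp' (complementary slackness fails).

Gradient of f: grad f(x) = Q x + c = (3, 3)
Constraint values g_i(x) = a_i^T x - b_i:
  g_1((-3, 2)) = 0
Stationarity residual: grad f(x) + sum_i lambda_i a_i = (0, 0)
  -> stationarity OK
Primal feasibility (all g_i <= 0): OK
Dual feasibility (all lambda_i >= 0): FAILS
Complementary slackness (lambda_i * g_i(x) = 0 for all i): OK

Verdict: the first failing condition is dual_feasibility -> dual.

dual


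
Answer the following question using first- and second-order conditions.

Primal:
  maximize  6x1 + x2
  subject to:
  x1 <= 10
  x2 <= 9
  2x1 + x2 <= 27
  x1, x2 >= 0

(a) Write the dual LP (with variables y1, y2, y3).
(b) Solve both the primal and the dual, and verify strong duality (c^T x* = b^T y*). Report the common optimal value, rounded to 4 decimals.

The standard primal-dual pair for 'max c^T x s.t. A x <= b, x >= 0' is:
  Dual:  min b^T y  s.t.  A^T y >= c,  y >= 0.

So the dual LP is:
  minimize  10y1 + 9y2 + 27y3
  subject to:
    y1 + 2y3 >= 6
    y2 + y3 >= 1
    y1, y2, y3 >= 0

Solving the primal: x* = (10, 7).
  primal value c^T x* = 67.
Solving the dual: y* = (4, 0, 1).
  dual value b^T y* = 67.
Strong duality: c^T x* = b^T y*. Confirmed.

67


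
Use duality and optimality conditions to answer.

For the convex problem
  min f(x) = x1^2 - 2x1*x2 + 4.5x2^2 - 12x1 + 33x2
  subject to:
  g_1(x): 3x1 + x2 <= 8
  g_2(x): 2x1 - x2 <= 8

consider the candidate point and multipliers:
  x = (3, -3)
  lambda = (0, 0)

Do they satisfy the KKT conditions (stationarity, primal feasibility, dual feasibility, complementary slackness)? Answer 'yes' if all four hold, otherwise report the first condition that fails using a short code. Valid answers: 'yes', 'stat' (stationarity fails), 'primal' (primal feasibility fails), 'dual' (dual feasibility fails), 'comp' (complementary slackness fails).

Gradient of f: grad f(x) = Q x + c = (0, 0)
Constraint values g_i(x) = a_i^T x - b_i:
  g_1((3, -3)) = -2
  g_2((3, -3)) = 1
Stationarity residual: grad f(x) + sum_i lambda_i a_i = (0, 0)
  -> stationarity OK
Primal feasibility (all g_i <= 0): FAILS
Dual feasibility (all lambda_i >= 0): OK
Complementary slackness (lambda_i * g_i(x) = 0 for all i): OK

Verdict: the first failing condition is primal_feasibility -> primal.

primal


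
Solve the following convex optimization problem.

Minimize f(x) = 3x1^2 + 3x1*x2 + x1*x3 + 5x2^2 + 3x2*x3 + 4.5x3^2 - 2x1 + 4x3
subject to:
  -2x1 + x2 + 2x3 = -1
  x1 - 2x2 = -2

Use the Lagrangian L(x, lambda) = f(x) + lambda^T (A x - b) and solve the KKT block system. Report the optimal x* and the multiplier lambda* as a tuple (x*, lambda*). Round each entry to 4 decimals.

Form the Lagrangian:
  L(x, lambda) = (1/2) x^T Q x + c^T x + lambda^T (A x - b)
Stationarity (grad_x L = 0): Q x + c + A^T lambda = 0.
Primal feasibility: A x = b.

This gives the KKT block system:
  [ Q   A^T ] [ x     ]   [-c ]
  [ A    0  ] [ lambda ] = [ b ]

Solving the linear system:
  x*      = (-0.0985, 0.9508, -1.0738)
  lambda* = (1.4554, 3.7231)
  f(x*)   = 2.4015

x* = (-0.0985, 0.9508, -1.0738), lambda* = (1.4554, 3.7231)


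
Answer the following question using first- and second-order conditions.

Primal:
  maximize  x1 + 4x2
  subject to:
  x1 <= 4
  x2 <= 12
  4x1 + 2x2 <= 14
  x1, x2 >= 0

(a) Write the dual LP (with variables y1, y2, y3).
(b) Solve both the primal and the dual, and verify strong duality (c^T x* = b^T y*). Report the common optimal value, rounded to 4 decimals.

The standard primal-dual pair for 'max c^T x s.t. A x <= b, x >= 0' is:
  Dual:  min b^T y  s.t.  A^T y >= c,  y >= 0.

So the dual LP is:
  minimize  4y1 + 12y2 + 14y3
  subject to:
    y1 + 4y3 >= 1
    y2 + 2y3 >= 4
    y1, y2, y3 >= 0

Solving the primal: x* = (0, 7).
  primal value c^T x* = 28.
Solving the dual: y* = (0, 0, 2).
  dual value b^T y* = 28.
Strong duality: c^T x* = b^T y*. Confirmed.

28


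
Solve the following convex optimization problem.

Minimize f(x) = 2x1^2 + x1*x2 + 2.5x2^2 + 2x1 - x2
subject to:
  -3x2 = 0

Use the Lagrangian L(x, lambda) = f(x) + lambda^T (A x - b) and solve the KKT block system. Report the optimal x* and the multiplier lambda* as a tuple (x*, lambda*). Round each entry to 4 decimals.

Form the Lagrangian:
  L(x, lambda) = (1/2) x^T Q x + c^T x + lambda^T (A x - b)
Stationarity (grad_x L = 0): Q x + c + A^T lambda = 0.
Primal feasibility: A x = b.

This gives the KKT block system:
  [ Q   A^T ] [ x     ]   [-c ]
  [ A    0  ] [ lambda ] = [ b ]

Solving the linear system:
  x*      = (-0.5, 0)
  lambda* = (-0.5)
  f(x*)   = -0.5

x* = (-0.5, 0), lambda* = (-0.5)


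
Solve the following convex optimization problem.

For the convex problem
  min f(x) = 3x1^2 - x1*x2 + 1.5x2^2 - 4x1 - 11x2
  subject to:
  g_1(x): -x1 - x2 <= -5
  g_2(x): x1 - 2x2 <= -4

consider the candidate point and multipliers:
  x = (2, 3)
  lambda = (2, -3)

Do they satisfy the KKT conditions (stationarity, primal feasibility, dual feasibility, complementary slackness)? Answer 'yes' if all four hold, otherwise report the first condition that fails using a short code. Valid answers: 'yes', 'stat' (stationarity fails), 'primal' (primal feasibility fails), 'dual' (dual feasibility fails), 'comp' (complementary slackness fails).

Gradient of f: grad f(x) = Q x + c = (5, -4)
Constraint values g_i(x) = a_i^T x - b_i:
  g_1((2, 3)) = 0
  g_2((2, 3)) = 0
Stationarity residual: grad f(x) + sum_i lambda_i a_i = (0, 0)
  -> stationarity OK
Primal feasibility (all g_i <= 0): OK
Dual feasibility (all lambda_i >= 0): FAILS
Complementary slackness (lambda_i * g_i(x) = 0 for all i): OK

Verdict: the first failing condition is dual_feasibility -> dual.

dual


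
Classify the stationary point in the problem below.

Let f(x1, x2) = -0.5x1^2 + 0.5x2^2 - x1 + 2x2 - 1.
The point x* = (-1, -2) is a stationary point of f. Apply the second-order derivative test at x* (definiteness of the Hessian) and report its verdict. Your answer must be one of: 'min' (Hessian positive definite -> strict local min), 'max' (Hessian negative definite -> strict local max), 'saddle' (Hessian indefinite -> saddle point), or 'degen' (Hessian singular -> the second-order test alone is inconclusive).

Compute the Hessian H = grad^2 f:
  H = [[-1, 0], [0, 1]]
Verify stationarity: grad f(x*) = H x* + g = (0, 0).
Eigenvalues of H: -1, 1.
Eigenvalues have mixed signs, so H is indefinite -> x* is a saddle point.

saddle


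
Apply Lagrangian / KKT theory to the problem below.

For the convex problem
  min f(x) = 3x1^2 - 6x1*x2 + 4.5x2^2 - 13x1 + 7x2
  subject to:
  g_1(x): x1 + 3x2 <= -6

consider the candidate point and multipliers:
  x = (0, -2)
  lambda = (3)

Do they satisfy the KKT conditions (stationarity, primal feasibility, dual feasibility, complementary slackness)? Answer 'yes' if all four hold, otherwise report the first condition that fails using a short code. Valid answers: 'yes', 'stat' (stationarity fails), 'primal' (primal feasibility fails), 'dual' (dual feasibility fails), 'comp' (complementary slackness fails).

Gradient of f: grad f(x) = Q x + c = (-1, -11)
Constraint values g_i(x) = a_i^T x - b_i:
  g_1((0, -2)) = 0
Stationarity residual: grad f(x) + sum_i lambda_i a_i = (2, -2)
  -> stationarity FAILS
Primal feasibility (all g_i <= 0): OK
Dual feasibility (all lambda_i >= 0): OK
Complementary slackness (lambda_i * g_i(x) = 0 for all i): OK

Verdict: the first failing condition is stationarity -> stat.

stat


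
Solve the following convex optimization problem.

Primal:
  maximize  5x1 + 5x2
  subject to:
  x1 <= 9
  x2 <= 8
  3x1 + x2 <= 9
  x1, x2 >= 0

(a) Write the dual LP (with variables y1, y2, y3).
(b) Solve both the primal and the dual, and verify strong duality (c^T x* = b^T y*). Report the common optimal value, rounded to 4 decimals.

The standard primal-dual pair for 'max c^T x s.t. A x <= b, x >= 0' is:
  Dual:  min b^T y  s.t.  A^T y >= c,  y >= 0.

So the dual LP is:
  minimize  9y1 + 8y2 + 9y3
  subject to:
    y1 + 3y3 >= 5
    y2 + y3 >= 5
    y1, y2, y3 >= 0

Solving the primal: x* = (0.3333, 8).
  primal value c^T x* = 41.6667.
Solving the dual: y* = (0, 3.3333, 1.6667).
  dual value b^T y* = 41.6667.
Strong duality: c^T x* = b^T y*. Confirmed.

41.6667


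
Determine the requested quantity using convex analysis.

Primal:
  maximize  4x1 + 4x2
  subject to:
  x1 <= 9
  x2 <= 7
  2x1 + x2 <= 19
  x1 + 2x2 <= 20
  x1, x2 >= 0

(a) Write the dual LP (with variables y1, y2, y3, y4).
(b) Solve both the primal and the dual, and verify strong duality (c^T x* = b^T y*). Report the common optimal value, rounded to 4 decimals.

The standard primal-dual pair for 'max c^T x s.t. A x <= b, x >= 0' is:
  Dual:  min b^T y  s.t.  A^T y >= c,  y >= 0.

So the dual LP is:
  minimize  9y1 + 7y2 + 19y3 + 20y4
  subject to:
    y1 + 2y3 + y4 >= 4
    y2 + y3 + 2y4 >= 4
    y1, y2, y3, y4 >= 0

Solving the primal: x* = (6, 7).
  primal value c^T x* = 52.
Solving the dual: y* = (0, 2, 2, 0).
  dual value b^T y* = 52.
Strong duality: c^T x* = b^T y*. Confirmed.

52


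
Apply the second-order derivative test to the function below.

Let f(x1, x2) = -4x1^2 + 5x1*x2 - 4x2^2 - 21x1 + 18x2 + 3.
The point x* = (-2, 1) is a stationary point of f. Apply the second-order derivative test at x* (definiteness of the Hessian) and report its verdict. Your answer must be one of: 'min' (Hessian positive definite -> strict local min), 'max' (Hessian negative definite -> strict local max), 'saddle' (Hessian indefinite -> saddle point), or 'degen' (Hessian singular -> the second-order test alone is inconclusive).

Compute the Hessian H = grad^2 f:
  H = [[-8, 5], [5, -8]]
Verify stationarity: grad f(x*) = H x* + g = (0, 0).
Eigenvalues of H: -13, -3.
Both eigenvalues < 0, so H is negative definite -> x* is a strict local max.

max


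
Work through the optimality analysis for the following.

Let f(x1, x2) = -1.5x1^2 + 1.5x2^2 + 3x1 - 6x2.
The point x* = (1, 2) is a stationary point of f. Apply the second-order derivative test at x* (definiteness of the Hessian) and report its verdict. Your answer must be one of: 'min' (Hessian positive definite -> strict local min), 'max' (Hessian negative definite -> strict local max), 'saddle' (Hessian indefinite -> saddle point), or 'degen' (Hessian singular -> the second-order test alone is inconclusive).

Compute the Hessian H = grad^2 f:
  H = [[-3, 0], [0, 3]]
Verify stationarity: grad f(x*) = H x* + g = (0, 0).
Eigenvalues of H: -3, 3.
Eigenvalues have mixed signs, so H is indefinite -> x* is a saddle point.

saddle


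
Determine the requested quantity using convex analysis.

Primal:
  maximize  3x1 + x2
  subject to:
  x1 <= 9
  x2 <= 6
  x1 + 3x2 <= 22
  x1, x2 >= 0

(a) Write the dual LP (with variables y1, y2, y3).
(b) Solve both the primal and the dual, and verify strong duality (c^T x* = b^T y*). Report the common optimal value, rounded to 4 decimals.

The standard primal-dual pair for 'max c^T x s.t. A x <= b, x >= 0' is:
  Dual:  min b^T y  s.t.  A^T y >= c,  y >= 0.

So the dual LP is:
  minimize  9y1 + 6y2 + 22y3
  subject to:
    y1 + y3 >= 3
    y2 + 3y3 >= 1
    y1, y2, y3 >= 0

Solving the primal: x* = (9, 4.3333).
  primal value c^T x* = 31.3333.
Solving the dual: y* = (2.6667, 0, 0.3333).
  dual value b^T y* = 31.3333.
Strong duality: c^T x* = b^T y*. Confirmed.

31.3333


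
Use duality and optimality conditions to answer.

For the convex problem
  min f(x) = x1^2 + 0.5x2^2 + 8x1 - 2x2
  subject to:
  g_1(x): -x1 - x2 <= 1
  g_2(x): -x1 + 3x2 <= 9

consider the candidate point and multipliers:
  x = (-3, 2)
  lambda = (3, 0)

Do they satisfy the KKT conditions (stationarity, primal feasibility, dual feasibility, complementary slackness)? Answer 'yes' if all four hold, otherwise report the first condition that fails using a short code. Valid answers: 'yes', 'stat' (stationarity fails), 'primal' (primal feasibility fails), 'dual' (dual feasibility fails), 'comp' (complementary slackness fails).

Gradient of f: grad f(x) = Q x + c = (2, 0)
Constraint values g_i(x) = a_i^T x - b_i:
  g_1((-3, 2)) = 0
  g_2((-3, 2)) = 0
Stationarity residual: grad f(x) + sum_i lambda_i a_i = (-1, -3)
  -> stationarity FAILS
Primal feasibility (all g_i <= 0): OK
Dual feasibility (all lambda_i >= 0): OK
Complementary slackness (lambda_i * g_i(x) = 0 for all i): OK

Verdict: the first failing condition is stationarity -> stat.

stat


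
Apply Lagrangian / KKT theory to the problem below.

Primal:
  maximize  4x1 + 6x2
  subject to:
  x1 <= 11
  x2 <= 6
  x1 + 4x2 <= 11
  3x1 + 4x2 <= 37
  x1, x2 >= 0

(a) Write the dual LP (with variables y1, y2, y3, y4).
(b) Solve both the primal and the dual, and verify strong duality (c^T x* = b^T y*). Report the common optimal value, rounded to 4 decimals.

The standard primal-dual pair for 'max c^T x s.t. A x <= b, x >= 0' is:
  Dual:  min b^T y  s.t.  A^T y >= c,  y >= 0.

So the dual LP is:
  minimize  11y1 + 6y2 + 11y3 + 37y4
  subject to:
    y1 + y3 + 3y4 >= 4
    y2 + 4y3 + 4y4 >= 6
    y1, y2, y3, y4 >= 0

Solving the primal: x* = (11, 0).
  primal value c^T x* = 44.
Solving the dual: y* = (2.5, 0, 1.5, 0).
  dual value b^T y* = 44.
Strong duality: c^T x* = b^T y*. Confirmed.

44
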